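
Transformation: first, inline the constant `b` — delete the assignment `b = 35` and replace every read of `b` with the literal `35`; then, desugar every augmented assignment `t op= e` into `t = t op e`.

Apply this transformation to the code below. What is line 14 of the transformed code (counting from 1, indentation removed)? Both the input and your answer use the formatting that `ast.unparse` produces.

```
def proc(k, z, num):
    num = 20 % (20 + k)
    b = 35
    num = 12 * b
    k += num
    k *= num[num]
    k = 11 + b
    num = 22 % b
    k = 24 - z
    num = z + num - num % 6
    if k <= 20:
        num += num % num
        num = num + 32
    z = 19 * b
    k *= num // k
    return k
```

k = k * (num // k)

Transformed code:
def proc(k, z, num):
    num = 20 % (20 + k)
    num = 12 * 35
    k = k + num
    k = k * num[num]
    k = 11 + 35
    num = 22 % 35
    k = 24 - z
    num = z + num - num % 6
    if k <= 20:
        num = num + num % num
        num = num + 32
    z = 19 * 35
    k = k * (num // k)
    return k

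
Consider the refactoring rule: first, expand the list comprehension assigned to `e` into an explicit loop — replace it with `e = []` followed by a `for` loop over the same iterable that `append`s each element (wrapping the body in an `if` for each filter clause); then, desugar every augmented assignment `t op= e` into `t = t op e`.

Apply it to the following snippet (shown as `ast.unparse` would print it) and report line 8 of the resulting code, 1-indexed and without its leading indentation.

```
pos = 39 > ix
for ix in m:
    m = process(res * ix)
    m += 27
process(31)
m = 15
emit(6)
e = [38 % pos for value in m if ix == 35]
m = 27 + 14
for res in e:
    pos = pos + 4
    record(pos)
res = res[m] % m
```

Transformed code:
pos = 39 > ix
for ix in m:
    m = process(res * ix)
    m = m + 27
process(31)
m = 15
emit(6)
e = []
for value in m:
    if ix == 35:
        e.append(38 % pos)
m = 27 + 14
for res in e:
    pos = pos + 4
    record(pos)
res = res[m] % m

e = []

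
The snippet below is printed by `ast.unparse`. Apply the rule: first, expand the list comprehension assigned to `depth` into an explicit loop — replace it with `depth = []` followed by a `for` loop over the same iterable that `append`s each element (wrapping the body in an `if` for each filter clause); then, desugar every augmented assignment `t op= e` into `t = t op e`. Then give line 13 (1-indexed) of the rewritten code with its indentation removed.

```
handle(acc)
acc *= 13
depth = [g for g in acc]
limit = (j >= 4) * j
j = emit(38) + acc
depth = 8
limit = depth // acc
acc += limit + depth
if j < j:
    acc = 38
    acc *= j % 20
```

Transformed code:
handle(acc)
acc = acc * 13
depth = []
for g in acc:
    depth.append(g)
limit = (j >= 4) * j
j = emit(38) + acc
depth = 8
limit = depth // acc
acc = acc + (limit + depth)
if j < j:
    acc = 38
    acc = acc * (j % 20)

acc = acc * (j % 20)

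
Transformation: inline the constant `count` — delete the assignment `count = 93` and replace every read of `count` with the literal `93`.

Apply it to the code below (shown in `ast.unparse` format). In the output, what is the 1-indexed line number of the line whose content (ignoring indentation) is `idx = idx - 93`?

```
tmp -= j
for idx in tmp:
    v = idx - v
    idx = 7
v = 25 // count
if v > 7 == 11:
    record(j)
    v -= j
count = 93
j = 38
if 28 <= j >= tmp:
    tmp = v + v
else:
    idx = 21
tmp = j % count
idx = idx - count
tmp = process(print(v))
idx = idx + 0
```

15

Transformed code:
tmp -= j
for idx in tmp:
    v = idx - v
    idx = 7
v = 25 // 93
if v > 7 == 11:
    record(j)
    v -= j
j = 38
if 28 <= j >= tmp:
    tmp = v + v
else:
    idx = 21
tmp = j % 93
idx = idx - 93
tmp = process(print(v))
idx = idx + 0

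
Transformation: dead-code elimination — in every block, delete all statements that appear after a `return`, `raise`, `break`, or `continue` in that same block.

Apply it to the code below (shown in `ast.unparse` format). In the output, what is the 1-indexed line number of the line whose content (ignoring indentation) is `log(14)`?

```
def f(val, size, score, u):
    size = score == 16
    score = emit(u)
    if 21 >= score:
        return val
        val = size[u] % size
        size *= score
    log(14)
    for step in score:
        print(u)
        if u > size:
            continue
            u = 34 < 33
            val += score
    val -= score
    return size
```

Transformed code:
def f(val, size, score, u):
    size = score == 16
    score = emit(u)
    if 21 >= score:
        return val
    log(14)
    for step in score:
        print(u)
        if u > size:
            continue
    val -= score
    return size

6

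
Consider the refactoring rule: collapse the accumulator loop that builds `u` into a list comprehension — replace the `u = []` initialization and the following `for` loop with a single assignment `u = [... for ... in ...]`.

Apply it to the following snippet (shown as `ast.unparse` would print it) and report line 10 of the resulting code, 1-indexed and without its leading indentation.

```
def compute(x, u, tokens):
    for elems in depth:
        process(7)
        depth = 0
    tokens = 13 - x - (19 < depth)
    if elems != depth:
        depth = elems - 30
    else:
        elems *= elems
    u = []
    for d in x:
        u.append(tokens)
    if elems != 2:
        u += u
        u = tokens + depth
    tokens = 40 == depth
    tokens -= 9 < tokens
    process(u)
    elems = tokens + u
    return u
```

Transformed code:
def compute(x, u, tokens):
    for elems in depth:
        process(7)
        depth = 0
    tokens = 13 - x - (19 < depth)
    if elems != depth:
        depth = elems - 30
    else:
        elems *= elems
    u = [tokens for d in x]
    if elems != 2:
        u += u
        u = tokens + depth
    tokens = 40 == depth
    tokens -= 9 < tokens
    process(u)
    elems = tokens + u
    return u

u = [tokens for d in x]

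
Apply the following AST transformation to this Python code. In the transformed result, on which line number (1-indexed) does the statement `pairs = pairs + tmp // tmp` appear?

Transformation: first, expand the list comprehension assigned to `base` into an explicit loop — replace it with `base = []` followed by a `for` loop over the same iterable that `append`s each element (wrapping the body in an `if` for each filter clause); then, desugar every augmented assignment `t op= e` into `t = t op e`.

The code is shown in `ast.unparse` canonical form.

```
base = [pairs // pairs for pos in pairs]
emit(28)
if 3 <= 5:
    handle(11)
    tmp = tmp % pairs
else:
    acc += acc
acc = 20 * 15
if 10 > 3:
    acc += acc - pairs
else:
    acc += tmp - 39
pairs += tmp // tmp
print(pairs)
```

Transformed code:
base = []
for pos in pairs:
    base.append(pairs // pairs)
emit(28)
if 3 <= 5:
    handle(11)
    tmp = tmp % pairs
else:
    acc = acc + acc
acc = 20 * 15
if 10 > 3:
    acc = acc + (acc - pairs)
else:
    acc = acc + (tmp - 39)
pairs = pairs + tmp // tmp
print(pairs)

15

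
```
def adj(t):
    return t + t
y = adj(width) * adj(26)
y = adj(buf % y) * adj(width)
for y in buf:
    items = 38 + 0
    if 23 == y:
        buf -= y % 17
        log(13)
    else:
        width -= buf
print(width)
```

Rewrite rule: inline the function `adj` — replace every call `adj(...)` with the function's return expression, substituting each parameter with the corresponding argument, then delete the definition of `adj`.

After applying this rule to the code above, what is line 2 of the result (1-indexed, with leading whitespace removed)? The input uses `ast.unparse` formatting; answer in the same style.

Transformed code:
y = (width + width) * (26 + 26)
y = (buf % y + buf % y) * (width + width)
for y in buf:
    items = 38 + 0
    if 23 == y:
        buf -= y % 17
        log(13)
    else:
        width -= buf
print(width)

y = (buf % y + buf % y) * (width + width)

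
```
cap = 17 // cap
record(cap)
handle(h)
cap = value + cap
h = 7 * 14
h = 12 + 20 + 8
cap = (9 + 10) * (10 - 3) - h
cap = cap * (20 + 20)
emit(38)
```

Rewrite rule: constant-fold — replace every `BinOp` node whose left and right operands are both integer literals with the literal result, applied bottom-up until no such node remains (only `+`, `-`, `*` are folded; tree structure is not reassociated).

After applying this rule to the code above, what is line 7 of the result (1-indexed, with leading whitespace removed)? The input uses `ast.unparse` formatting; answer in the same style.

cap = 133 - h

Transformed code:
cap = 17 // cap
record(cap)
handle(h)
cap = value + cap
h = 98
h = 40
cap = 133 - h
cap = cap * 40
emit(38)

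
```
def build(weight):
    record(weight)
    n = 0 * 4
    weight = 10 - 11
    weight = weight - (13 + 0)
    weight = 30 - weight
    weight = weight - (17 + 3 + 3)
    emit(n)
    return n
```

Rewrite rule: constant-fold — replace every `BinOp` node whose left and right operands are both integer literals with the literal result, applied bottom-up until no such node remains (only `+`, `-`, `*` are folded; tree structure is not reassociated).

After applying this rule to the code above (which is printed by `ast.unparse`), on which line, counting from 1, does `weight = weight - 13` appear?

5

Transformed code:
def build(weight):
    record(weight)
    n = 0
    weight = -1
    weight = weight - 13
    weight = 30 - weight
    weight = weight - 23
    emit(n)
    return n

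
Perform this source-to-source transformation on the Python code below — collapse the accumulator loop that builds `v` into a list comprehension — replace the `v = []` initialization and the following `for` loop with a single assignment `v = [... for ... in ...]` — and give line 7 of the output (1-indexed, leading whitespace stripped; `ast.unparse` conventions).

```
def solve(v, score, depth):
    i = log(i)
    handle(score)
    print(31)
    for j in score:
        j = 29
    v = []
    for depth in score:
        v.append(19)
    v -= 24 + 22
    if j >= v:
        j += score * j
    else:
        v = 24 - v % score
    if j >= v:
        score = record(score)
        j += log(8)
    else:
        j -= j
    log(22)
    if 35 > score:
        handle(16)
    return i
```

Transformed code:
def solve(v, score, depth):
    i = log(i)
    handle(score)
    print(31)
    for j in score:
        j = 29
    v = [19 for depth in score]
    v -= 24 + 22
    if j >= v:
        j += score * j
    else:
        v = 24 - v % score
    if j >= v:
        score = record(score)
        j += log(8)
    else:
        j -= j
    log(22)
    if 35 > score:
        handle(16)
    return i

v = [19 for depth in score]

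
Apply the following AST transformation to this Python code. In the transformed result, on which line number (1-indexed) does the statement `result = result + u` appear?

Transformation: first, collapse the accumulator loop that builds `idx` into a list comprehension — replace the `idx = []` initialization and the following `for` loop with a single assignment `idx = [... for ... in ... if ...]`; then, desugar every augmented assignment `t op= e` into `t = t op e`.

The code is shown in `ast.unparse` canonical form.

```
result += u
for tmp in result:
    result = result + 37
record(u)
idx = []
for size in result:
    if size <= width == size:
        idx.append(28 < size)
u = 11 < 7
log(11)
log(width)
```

1

Transformed code:
result = result + u
for tmp in result:
    result = result + 37
record(u)
idx = [28 < size for size in result if size <= width == size]
u = 11 < 7
log(11)
log(width)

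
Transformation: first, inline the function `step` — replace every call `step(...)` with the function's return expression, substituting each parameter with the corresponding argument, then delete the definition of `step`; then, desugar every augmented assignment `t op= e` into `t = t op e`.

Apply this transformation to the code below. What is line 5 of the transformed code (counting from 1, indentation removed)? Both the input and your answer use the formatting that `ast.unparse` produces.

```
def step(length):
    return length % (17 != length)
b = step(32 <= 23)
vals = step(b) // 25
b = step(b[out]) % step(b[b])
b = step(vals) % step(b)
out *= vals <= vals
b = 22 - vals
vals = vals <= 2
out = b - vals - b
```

out = out * (vals <= vals)

Transformed code:
b = (32 <= 23) % (17 != (32 <= 23))
vals = b % (17 != b) // 25
b = b[out] % (17 != b[out]) % (b[b] % (17 != b[b]))
b = vals % (17 != vals) % (b % (17 != b))
out = out * (vals <= vals)
b = 22 - vals
vals = vals <= 2
out = b - vals - b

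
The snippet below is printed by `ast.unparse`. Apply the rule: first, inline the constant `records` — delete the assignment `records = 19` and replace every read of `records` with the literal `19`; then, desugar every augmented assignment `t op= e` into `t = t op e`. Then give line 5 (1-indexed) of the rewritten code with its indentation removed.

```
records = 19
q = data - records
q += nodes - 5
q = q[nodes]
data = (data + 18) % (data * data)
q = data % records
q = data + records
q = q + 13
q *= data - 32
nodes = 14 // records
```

Transformed code:
q = data - 19
q = q + (nodes - 5)
q = q[nodes]
data = (data + 18) % (data * data)
q = data % 19
q = data + 19
q = q + 13
q = q * (data - 32)
nodes = 14 // 19

q = data % 19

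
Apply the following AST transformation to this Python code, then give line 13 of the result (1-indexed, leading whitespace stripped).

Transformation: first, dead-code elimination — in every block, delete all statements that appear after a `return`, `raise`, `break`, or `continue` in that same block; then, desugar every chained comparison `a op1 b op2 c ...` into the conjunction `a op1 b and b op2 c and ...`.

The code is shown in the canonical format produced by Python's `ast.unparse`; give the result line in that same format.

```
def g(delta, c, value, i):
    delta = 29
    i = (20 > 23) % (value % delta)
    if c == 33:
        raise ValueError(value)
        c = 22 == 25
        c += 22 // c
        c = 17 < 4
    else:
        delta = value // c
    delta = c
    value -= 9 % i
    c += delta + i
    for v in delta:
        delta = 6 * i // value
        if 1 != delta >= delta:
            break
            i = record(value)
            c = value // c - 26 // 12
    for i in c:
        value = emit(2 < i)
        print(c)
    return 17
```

if 1 != delta and delta >= delta:

Transformed code:
def g(delta, c, value, i):
    delta = 29
    i = (20 > 23) % (value % delta)
    if c == 33:
        raise ValueError(value)
    else:
        delta = value // c
    delta = c
    value -= 9 % i
    c += delta + i
    for v in delta:
        delta = 6 * i // value
        if 1 != delta and delta >= delta:
            break
    for i in c:
        value = emit(2 < i)
        print(c)
    return 17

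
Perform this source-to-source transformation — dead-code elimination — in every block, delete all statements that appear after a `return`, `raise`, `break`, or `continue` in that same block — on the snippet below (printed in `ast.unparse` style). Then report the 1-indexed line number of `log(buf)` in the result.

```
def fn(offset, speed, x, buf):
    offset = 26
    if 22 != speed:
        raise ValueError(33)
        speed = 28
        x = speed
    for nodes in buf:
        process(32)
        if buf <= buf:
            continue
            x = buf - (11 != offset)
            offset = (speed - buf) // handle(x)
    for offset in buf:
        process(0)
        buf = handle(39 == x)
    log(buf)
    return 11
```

Transformed code:
def fn(offset, speed, x, buf):
    offset = 26
    if 22 != speed:
        raise ValueError(33)
    for nodes in buf:
        process(32)
        if buf <= buf:
            continue
    for offset in buf:
        process(0)
        buf = handle(39 == x)
    log(buf)
    return 11

12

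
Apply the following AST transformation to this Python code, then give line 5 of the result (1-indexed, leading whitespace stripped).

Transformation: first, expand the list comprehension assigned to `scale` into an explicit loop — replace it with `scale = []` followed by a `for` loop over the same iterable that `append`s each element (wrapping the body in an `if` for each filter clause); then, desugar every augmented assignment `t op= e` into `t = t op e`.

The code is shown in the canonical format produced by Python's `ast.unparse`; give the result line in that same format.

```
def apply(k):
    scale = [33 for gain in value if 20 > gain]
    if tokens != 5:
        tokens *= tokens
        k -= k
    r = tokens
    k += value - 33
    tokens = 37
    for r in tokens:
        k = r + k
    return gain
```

Transformed code:
def apply(k):
    scale = []
    for gain in value:
        if 20 > gain:
            scale.append(33)
    if tokens != 5:
        tokens = tokens * tokens
        k = k - k
    r = tokens
    k = k + (value - 33)
    tokens = 37
    for r in tokens:
        k = r + k
    return gain

scale.append(33)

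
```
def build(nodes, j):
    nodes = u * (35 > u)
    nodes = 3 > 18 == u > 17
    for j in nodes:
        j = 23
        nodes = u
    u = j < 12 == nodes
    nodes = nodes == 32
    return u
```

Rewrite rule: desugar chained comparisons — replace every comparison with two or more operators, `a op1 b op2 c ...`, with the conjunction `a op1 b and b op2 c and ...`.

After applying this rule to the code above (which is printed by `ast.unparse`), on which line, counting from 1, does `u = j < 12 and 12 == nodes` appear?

7

Transformed code:
def build(nodes, j):
    nodes = u * (35 > u)
    nodes = 3 > 18 and 18 == u and (u > 17)
    for j in nodes:
        j = 23
        nodes = u
    u = j < 12 and 12 == nodes
    nodes = nodes == 32
    return u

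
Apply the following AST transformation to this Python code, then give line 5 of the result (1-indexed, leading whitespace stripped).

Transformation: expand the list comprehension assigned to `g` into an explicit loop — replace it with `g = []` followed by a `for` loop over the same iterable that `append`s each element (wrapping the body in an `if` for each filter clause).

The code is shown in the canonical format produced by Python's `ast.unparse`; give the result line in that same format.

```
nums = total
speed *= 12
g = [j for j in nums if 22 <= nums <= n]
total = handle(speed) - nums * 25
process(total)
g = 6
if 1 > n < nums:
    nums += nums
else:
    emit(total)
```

Transformed code:
nums = total
speed *= 12
g = []
for j in nums:
    if 22 <= nums <= n:
        g.append(j)
total = handle(speed) - nums * 25
process(total)
g = 6
if 1 > n < nums:
    nums += nums
else:
    emit(total)

if 22 <= nums <= n:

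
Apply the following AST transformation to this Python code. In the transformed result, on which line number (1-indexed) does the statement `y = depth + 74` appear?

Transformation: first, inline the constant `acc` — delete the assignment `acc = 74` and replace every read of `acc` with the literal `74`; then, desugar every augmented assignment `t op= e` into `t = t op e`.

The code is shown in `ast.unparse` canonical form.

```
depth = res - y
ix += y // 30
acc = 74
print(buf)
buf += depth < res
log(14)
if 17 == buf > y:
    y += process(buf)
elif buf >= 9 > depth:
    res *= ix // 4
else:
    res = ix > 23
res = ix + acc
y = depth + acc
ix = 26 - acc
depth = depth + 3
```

13

Transformed code:
depth = res - y
ix = ix + y // 30
print(buf)
buf = buf + (depth < res)
log(14)
if 17 == buf > y:
    y = y + process(buf)
elif buf >= 9 > depth:
    res = res * (ix // 4)
else:
    res = ix > 23
res = ix + 74
y = depth + 74
ix = 26 - 74
depth = depth + 3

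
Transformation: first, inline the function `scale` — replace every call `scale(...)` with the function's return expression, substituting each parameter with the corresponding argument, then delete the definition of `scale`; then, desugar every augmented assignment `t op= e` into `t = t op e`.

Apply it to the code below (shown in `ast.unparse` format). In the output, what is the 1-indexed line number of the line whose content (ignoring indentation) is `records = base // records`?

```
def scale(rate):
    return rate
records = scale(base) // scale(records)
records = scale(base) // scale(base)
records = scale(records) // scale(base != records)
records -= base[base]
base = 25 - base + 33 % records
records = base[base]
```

Transformed code:
records = base // records
records = base // base
records = records // (base != records)
records = records - base[base]
base = 25 - base + 33 % records
records = base[base]

1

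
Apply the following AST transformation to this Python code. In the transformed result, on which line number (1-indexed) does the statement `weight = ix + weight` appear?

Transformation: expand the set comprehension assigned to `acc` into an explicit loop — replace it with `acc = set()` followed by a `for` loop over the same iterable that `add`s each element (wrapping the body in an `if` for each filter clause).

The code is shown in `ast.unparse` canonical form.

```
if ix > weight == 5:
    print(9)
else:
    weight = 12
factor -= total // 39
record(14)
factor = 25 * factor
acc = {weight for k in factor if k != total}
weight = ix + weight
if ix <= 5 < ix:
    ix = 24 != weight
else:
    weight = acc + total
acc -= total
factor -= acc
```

Transformed code:
if ix > weight == 5:
    print(9)
else:
    weight = 12
factor -= total // 39
record(14)
factor = 25 * factor
acc = set()
for k in factor:
    if k != total:
        acc.add(weight)
weight = ix + weight
if ix <= 5 < ix:
    ix = 24 != weight
else:
    weight = acc + total
acc -= total
factor -= acc

12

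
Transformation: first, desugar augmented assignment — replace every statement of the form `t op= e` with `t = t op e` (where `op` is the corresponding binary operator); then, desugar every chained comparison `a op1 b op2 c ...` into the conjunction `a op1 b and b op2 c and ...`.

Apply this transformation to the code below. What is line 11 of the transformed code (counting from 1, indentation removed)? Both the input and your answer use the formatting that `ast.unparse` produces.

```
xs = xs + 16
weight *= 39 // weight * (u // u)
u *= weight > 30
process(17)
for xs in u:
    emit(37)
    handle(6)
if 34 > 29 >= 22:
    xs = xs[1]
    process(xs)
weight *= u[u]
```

weight = weight * u[u]

Transformed code:
xs = xs + 16
weight = weight * (39 // weight * (u // u))
u = u * (weight > 30)
process(17)
for xs in u:
    emit(37)
    handle(6)
if 34 > 29 and 29 >= 22:
    xs = xs[1]
    process(xs)
weight = weight * u[u]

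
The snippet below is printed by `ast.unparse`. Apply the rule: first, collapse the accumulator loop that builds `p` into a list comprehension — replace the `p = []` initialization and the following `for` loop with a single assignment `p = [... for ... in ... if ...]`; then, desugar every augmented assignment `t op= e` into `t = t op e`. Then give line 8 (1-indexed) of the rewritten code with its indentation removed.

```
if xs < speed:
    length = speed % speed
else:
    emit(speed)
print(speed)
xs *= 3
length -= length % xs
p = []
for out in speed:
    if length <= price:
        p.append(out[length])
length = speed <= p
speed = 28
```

Transformed code:
if xs < speed:
    length = speed % speed
else:
    emit(speed)
print(speed)
xs = xs * 3
length = length - length % xs
p = [out[length] for out in speed if length <= price]
length = speed <= p
speed = 28

p = [out[length] for out in speed if length <= price]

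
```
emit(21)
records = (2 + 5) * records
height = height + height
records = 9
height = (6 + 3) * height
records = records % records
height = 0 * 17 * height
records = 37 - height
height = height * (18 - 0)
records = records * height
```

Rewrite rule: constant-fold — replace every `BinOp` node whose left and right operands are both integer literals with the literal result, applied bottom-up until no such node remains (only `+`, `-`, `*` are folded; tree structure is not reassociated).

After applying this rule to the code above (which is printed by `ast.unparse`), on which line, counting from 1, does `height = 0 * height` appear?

Transformed code:
emit(21)
records = 7 * records
height = height + height
records = 9
height = 9 * height
records = records % records
height = 0 * height
records = 37 - height
height = height * 18
records = records * height

7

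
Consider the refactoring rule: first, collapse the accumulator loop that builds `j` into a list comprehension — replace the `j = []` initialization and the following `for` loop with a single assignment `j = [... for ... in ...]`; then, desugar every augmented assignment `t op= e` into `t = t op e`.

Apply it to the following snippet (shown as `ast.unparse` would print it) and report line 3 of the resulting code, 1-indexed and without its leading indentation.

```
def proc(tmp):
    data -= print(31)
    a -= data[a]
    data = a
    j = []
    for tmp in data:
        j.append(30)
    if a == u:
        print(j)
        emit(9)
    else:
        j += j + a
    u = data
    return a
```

a = a - data[a]

Transformed code:
def proc(tmp):
    data = data - print(31)
    a = a - data[a]
    data = a
    j = [30 for tmp in data]
    if a == u:
        print(j)
        emit(9)
    else:
        j = j + (j + a)
    u = data
    return a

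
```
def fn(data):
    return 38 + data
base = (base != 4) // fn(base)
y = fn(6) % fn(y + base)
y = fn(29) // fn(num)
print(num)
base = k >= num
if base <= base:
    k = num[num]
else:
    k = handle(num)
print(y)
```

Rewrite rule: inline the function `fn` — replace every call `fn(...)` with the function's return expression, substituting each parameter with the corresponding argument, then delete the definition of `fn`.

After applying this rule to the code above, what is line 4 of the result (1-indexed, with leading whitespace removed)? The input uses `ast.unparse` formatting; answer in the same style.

print(num)

Transformed code:
base = (base != 4) // (38 + base)
y = (38 + 6) % (38 + (y + base))
y = (38 + 29) // (38 + num)
print(num)
base = k >= num
if base <= base:
    k = num[num]
else:
    k = handle(num)
print(y)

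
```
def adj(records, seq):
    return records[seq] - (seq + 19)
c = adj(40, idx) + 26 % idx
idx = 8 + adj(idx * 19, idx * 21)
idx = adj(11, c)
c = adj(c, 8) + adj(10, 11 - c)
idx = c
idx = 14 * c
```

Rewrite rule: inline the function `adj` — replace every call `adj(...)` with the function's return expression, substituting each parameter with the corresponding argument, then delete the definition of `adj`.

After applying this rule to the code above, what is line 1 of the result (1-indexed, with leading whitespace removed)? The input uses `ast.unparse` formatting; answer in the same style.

c = 40[idx] - (idx + 19) + 26 % idx

Transformed code:
c = 40[idx] - (idx + 19) + 26 % idx
idx = 8 + ((idx * 19)[idx * 21] - (idx * 21 + 19))
idx = 11[c] - (c + 19)
c = c[8] - (8 + 19) + (10[11 - c] - (11 - c + 19))
idx = c
idx = 14 * c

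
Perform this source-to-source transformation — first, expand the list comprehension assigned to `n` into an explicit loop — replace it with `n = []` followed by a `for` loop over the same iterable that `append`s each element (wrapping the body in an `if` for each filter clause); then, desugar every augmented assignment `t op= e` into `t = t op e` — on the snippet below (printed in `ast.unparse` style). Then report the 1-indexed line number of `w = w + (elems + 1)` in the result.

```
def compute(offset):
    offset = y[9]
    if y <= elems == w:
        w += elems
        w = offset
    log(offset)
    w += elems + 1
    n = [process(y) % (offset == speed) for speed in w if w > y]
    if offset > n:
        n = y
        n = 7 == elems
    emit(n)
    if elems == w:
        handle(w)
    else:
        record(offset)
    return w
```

7

Transformed code:
def compute(offset):
    offset = y[9]
    if y <= elems == w:
        w = w + elems
        w = offset
    log(offset)
    w = w + (elems + 1)
    n = []
    for speed in w:
        if w > y:
            n.append(process(y) % (offset == speed))
    if offset > n:
        n = y
        n = 7 == elems
    emit(n)
    if elems == w:
        handle(w)
    else:
        record(offset)
    return w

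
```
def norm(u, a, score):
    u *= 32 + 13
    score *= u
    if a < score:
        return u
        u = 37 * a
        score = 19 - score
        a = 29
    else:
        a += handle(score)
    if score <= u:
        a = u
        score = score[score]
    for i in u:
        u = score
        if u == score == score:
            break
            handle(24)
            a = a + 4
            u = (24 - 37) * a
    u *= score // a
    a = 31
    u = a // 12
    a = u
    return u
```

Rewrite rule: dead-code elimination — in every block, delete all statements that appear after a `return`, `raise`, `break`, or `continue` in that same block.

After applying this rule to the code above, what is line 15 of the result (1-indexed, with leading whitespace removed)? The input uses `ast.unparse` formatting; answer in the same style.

Transformed code:
def norm(u, a, score):
    u *= 32 + 13
    score *= u
    if a < score:
        return u
    else:
        a += handle(score)
    if score <= u:
        a = u
        score = score[score]
    for i in u:
        u = score
        if u == score == score:
            break
    u *= score // a
    a = 31
    u = a // 12
    a = u
    return u

u *= score // a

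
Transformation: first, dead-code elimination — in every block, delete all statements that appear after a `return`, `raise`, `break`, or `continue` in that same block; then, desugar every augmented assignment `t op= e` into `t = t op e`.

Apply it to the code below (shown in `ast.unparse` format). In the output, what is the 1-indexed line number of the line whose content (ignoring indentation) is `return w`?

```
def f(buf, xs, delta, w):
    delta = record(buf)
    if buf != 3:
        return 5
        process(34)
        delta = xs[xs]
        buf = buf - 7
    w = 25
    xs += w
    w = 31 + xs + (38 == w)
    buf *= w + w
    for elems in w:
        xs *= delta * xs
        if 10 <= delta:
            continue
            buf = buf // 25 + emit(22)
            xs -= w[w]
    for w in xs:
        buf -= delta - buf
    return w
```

15

Transformed code:
def f(buf, xs, delta, w):
    delta = record(buf)
    if buf != 3:
        return 5
    w = 25
    xs = xs + w
    w = 31 + xs + (38 == w)
    buf = buf * (w + w)
    for elems in w:
        xs = xs * (delta * xs)
        if 10 <= delta:
            continue
    for w in xs:
        buf = buf - (delta - buf)
    return w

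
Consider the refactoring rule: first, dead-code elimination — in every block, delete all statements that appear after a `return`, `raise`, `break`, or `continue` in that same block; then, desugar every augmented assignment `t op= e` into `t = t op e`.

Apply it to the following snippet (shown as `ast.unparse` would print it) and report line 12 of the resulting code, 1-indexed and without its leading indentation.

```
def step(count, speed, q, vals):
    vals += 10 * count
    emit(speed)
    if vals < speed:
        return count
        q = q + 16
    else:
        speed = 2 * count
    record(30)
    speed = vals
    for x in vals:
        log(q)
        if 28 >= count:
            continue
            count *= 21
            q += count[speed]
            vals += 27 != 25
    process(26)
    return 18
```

Transformed code:
def step(count, speed, q, vals):
    vals = vals + 10 * count
    emit(speed)
    if vals < speed:
        return count
    else:
        speed = 2 * count
    record(30)
    speed = vals
    for x in vals:
        log(q)
        if 28 >= count:
            continue
    process(26)
    return 18

if 28 >= count:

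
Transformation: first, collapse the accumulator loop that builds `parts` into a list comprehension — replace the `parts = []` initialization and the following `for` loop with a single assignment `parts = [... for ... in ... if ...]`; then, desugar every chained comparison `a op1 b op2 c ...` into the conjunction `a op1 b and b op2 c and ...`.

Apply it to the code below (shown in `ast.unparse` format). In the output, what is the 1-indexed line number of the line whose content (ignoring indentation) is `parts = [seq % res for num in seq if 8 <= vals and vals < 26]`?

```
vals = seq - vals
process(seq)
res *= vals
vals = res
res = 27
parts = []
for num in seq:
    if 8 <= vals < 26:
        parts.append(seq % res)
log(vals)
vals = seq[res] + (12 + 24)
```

6

Transformed code:
vals = seq - vals
process(seq)
res *= vals
vals = res
res = 27
parts = [seq % res for num in seq if 8 <= vals and vals < 26]
log(vals)
vals = seq[res] + (12 + 24)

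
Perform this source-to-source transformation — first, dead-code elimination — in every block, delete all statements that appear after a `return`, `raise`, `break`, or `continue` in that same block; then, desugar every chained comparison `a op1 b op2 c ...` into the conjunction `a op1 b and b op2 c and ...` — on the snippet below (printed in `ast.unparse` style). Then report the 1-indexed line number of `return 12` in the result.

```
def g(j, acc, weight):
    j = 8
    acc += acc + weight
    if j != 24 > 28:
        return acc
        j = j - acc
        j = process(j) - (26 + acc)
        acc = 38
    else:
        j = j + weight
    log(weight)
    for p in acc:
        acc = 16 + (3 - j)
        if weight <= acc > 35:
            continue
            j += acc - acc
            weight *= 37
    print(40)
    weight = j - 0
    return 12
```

15

Transformed code:
def g(j, acc, weight):
    j = 8
    acc += acc + weight
    if j != 24 and 24 > 28:
        return acc
    else:
        j = j + weight
    log(weight)
    for p in acc:
        acc = 16 + (3 - j)
        if weight <= acc and acc > 35:
            continue
    print(40)
    weight = j - 0
    return 12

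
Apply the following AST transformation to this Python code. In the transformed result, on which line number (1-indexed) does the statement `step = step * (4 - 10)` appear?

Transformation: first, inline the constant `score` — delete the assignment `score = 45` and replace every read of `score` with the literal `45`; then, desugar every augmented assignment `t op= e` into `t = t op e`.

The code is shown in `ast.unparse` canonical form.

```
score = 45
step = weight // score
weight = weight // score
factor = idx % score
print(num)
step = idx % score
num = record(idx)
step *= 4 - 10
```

7

Transformed code:
step = weight // 45
weight = weight // 45
factor = idx % 45
print(num)
step = idx % 45
num = record(idx)
step = step * (4 - 10)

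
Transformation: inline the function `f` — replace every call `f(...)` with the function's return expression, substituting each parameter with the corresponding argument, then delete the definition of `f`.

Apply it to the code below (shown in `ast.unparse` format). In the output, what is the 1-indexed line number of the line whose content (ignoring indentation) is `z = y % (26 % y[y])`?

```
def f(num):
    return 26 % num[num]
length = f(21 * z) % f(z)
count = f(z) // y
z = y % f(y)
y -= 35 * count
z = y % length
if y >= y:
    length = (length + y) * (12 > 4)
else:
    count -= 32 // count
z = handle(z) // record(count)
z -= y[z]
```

Transformed code:
length = 26 % (21 * z)[21 * z] % (26 % z[z])
count = 26 % z[z] // y
z = y % (26 % y[y])
y -= 35 * count
z = y % length
if y >= y:
    length = (length + y) * (12 > 4)
else:
    count -= 32 // count
z = handle(z) // record(count)
z -= y[z]

3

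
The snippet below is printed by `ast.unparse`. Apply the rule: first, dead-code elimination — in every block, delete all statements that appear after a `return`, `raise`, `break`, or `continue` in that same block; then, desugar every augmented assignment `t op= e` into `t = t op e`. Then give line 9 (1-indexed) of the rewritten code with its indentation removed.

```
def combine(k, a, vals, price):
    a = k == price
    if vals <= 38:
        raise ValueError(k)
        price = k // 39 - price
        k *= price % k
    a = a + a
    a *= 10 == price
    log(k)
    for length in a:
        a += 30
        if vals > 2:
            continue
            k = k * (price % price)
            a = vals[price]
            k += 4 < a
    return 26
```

Transformed code:
def combine(k, a, vals, price):
    a = k == price
    if vals <= 38:
        raise ValueError(k)
    a = a + a
    a = a * (10 == price)
    log(k)
    for length in a:
        a = a + 30
        if vals > 2:
            continue
    return 26

a = a + 30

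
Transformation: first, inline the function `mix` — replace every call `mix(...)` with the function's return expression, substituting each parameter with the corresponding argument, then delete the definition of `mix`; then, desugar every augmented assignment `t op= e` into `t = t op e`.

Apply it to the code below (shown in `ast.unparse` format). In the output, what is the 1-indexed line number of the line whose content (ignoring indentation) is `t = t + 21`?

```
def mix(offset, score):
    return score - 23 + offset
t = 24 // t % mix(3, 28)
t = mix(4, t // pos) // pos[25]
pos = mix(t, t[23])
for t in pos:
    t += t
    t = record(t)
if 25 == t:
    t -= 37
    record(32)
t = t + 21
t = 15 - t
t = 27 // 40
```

Transformed code:
t = 24 // t % (28 - 23 + 3)
t = (t // pos - 23 + 4) // pos[25]
pos = t[23] - 23 + t
for t in pos:
    t = t + t
    t = record(t)
if 25 == t:
    t = t - 37
    record(32)
t = t + 21
t = 15 - t
t = 27 // 40

10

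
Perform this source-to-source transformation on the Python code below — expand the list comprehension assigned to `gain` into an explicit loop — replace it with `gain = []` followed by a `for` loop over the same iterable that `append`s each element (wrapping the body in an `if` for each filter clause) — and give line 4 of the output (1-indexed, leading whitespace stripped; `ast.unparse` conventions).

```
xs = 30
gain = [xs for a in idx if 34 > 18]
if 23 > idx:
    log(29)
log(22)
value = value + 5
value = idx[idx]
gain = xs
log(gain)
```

if 34 > 18:

Transformed code:
xs = 30
gain = []
for a in idx:
    if 34 > 18:
        gain.append(xs)
if 23 > idx:
    log(29)
log(22)
value = value + 5
value = idx[idx]
gain = xs
log(gain)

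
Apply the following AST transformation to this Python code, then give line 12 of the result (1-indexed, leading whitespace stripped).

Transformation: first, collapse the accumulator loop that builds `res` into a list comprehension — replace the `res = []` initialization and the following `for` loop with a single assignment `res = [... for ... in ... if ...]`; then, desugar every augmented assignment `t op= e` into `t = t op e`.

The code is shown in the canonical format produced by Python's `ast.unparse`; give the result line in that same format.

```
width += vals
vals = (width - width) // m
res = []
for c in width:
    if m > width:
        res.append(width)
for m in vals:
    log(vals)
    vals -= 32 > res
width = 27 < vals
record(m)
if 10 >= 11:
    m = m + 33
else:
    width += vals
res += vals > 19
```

Transformed code:
width = width + vals
vals = (width - width) // m
res = [width for c in width if m > width]
for m in vals:
    log(vals)
    vals = vals - (32 > res)
width = 27 < vals
record(m)
if 10 >= 11:
    m = m + 33
else:
    width = width + vals
res = res + (vals > 19)

width = width + vals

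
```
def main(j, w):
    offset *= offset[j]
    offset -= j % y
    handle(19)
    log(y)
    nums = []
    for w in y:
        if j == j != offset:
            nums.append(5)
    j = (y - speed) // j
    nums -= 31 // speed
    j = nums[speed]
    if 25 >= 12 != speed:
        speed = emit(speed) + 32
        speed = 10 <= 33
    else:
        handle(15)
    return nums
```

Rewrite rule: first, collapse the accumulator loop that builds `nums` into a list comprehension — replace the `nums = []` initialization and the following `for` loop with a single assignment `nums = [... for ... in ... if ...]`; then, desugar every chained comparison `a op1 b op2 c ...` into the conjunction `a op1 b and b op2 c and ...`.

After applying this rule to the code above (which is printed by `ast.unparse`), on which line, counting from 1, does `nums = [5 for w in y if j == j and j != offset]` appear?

6

Transformed code:
def main(j, w):
    offset *= offset[j]
    offset -= j % y
    handle(19)
    log(y)
    nums = [5 for w in y if j == j and j != offset]
    j = (y - speed) // j
    nums -= 31 // speed
    j = nums[speed]
    if 25 >= 12 and 12 != speed:
        speed = emit(speed) + 32
        speed = 10 <= 33
    else:
        handle(15)
    return nums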